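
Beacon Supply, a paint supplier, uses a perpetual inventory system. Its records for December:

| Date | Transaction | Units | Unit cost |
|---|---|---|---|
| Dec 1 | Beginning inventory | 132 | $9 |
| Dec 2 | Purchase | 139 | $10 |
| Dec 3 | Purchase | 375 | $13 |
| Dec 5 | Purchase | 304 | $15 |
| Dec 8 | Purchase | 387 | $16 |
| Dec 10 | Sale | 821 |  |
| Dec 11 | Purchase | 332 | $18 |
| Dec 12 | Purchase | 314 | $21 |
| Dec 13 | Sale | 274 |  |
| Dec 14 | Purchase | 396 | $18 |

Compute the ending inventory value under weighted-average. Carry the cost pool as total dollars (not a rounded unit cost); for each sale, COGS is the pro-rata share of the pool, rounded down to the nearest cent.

After Dec 1: 132 on hand, pool $1,188.00 (≈ $9.0000 each)
After Dec 2: 271 on hand, pool $2,578.00 (≈ $9.5129 each)
After Dec 3: 646 on hand, pool $7,453.00 (≈ $11.5372 each)
After Dec 5: 950 on hand, pool $12,013.00 (≈ $12.6453 each)
After Dec 8: 1337 on hand, pool $18,205.00 (≈ $13.6163 each)
Dec 10, sell 821: 821/1337 × $18,205.00 → $11,178.98
After Dec 11: 848 on hand, pool $13,002.02 (≈ $15.3326 each)
After Dec 12: 1162 on hand, pool $19,596.02 (≈ $16.8640 each)
Dec 13, sell 274: 274/1162 × $19,596.02 → $4,620.74
After Dec 14: 1284 on hand, pool $22,103.28 (≈ $17.2144 each)
Total COGS = $11,178.98 + $4,620.74 = $15,799.72
Ending inventory (cost pool remaining) = $22,103.28
Check: goods available $37,903.00 = COGS $15,799.72 + ending $22,103.28

Ending inventory = $22,103.28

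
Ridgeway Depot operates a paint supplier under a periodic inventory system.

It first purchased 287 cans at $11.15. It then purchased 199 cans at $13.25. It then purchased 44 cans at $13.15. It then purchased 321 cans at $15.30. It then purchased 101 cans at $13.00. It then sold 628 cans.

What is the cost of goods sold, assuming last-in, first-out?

COGS = $8,949.40

Sale 1 (628) [LIFO — newest first]: 101 @ $13.00 + 321 @ $15.30 + 44 @ $13.15 + 162 @ $13.25 = $8,949.40
Ending inventory: 287 @ $11.15 + 37 @ $13.25 = $3,690.30
Check: goods available $12,639.70 = COGS $8,949.40 + ending $3,690.30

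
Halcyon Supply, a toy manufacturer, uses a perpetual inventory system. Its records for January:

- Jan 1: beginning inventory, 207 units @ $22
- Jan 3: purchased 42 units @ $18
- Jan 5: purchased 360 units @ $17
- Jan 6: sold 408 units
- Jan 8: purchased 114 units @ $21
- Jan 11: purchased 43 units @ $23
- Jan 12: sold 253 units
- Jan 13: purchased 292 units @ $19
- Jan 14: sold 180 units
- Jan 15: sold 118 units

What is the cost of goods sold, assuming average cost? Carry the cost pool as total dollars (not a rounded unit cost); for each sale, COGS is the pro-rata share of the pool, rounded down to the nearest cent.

COGS = $18,454.14

After Jan 1: 207 on hand, pool $4,554.00 (≈ $22.0000 each)
After Jan 3: 249 on hand, pool $5,310.00 (≈ $21.3253 each)
After Jan 5: 609 on hand, pool $11,430.00 (≈ $18.7685 each)
Jan 6, sell 408: 408/609 × $11,430.00 → $7,657.53
After Jan 8: 315 on hand, pool $6,166.47 (≈ $19.5761 each)
After Jan 11: 358 on hand, pool $7,155.47 (≈ $19.9873 each)
Jan 12, sell 253: 253/358 × $7,155.47 → $5,056.79
After Jan 13: 397 on hand, pool $7,646.68 (≈ $19.2612 each)
Jan 14, sell 180: 180/397 × $7,646.68 → $3,467.00
Jan 15, sell 118: 118/217 × $4,179.68 → $2,272.82
Total COGS = $7,657.53 + $5,056.79 + $3,467.00 + $2,272.82 = $18,454.14
Ending inventory (cost pool remaining) = $1,906.86
Check: goods available $20,361.00 = COGS $18,454.14 + ending $1,906.86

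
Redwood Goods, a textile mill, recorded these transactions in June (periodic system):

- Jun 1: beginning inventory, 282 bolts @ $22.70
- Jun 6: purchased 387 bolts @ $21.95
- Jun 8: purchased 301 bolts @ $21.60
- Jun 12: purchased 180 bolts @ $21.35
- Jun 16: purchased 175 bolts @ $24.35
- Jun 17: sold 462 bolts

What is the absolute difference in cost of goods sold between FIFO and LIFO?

FIFO COGS: 282 @ $22.70 + 180 @ $21.95 = $10,352.40
LIFO COGS: 175 @ $24.35 + 180 @ $21.35 + 107 @ $21.60 = $10,415.45
Difference = |$10,352.40 − $10,415.45| = $63.05

$63.05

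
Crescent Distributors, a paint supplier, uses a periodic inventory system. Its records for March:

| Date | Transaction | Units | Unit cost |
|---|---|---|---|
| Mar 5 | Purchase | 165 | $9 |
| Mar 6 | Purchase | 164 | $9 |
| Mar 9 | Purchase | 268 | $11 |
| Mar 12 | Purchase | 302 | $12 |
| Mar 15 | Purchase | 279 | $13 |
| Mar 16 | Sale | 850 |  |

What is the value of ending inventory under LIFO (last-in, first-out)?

Mar 16, 850 sold [LIFO — newest first]: 279 @ $13 + 302 @ $12 + 268 @ $11 + 1 @ $9 = $10,208
Ending inventory: 165 @ $9 + 163 @ $9 = $2,952
Check: goods available $13,160 = COGS $10,208 + ending $2,952

Ending inventory = $2,952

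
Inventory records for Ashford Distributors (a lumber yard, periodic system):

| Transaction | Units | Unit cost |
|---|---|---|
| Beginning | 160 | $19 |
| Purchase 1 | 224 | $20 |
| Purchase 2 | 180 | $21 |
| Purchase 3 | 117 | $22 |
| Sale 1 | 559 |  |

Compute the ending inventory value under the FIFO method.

Sale 1 (559) [FIFO — oldest first]: 160 @ $19 + 224 @ $20 + 175 @ $21 = $11,195
Ending inventory: 5 @ $21 + 117 @ $22 = $2,679

Ending inventory = $2,679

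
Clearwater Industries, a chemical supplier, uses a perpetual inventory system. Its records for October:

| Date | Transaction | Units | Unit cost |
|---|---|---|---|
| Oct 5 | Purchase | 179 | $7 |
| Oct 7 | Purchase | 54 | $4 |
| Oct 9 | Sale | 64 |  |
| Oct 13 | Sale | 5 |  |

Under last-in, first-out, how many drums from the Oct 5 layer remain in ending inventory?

Oct 9, 64 sold [LIFO — newest first]: 54 @ $4 + 10 @ $7 = $286
Oct 13, 5 sold [LIFO — newest first]: 5 @ $7 = $35
Total COGS = $286 + $35 = $321
Ending inventory: 164 @ $7 = $1,148
Check: goods available $1,469 = COGS $321 + ending $1,148

164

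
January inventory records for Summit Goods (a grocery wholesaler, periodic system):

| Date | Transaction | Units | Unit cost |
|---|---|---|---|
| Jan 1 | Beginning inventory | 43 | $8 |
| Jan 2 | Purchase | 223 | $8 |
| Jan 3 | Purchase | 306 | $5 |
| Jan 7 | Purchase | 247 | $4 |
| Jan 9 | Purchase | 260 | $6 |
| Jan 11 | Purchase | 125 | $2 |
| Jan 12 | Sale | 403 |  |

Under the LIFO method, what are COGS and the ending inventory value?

COGS = $1,882; ending inventory = $4,574

Jan 12, 403 sold [LIFO — newest first]: 125 @ $2 + 260 @ $6 + 18 @ $4 = $1,882
Ending inventory: 43 @ $8 + 223 @ $8 + 306 @ $5 + 229 @ $4 = $4,574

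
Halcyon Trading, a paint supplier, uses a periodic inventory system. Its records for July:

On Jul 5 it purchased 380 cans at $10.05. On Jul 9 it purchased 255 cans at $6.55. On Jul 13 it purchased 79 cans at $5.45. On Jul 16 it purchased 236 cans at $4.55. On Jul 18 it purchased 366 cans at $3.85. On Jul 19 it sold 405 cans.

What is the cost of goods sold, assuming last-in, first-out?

COGS = $1,586.55

Jul 19, 405 sold [LIFO — newest first]: 366 @ $3.85 + 39 @ $4.55 = $1,586.55
Ending inventory: 380 @ $10.05 + 255 @ $6.55 + 79 @ $5.45 + 197 @ $4.55 = $6,816.15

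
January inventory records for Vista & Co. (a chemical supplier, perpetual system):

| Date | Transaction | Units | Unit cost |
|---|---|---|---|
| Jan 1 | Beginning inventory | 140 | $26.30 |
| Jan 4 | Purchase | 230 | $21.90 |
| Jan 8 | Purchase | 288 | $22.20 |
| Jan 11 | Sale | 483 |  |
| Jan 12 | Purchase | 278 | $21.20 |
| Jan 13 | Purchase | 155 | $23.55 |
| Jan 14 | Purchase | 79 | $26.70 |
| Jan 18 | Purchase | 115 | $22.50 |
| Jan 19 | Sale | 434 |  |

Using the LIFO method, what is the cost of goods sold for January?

COGS = $20,813.15

Jan 11, 483 sold [LIFO — newest first]: 288 @ $22.20 + 195 @ $21.90 = $10,664.10
Jan 19, 434 sold [LIFO — newest first]: 115 @ $22.50 + 79 @ $26.70 + 155 @ $23.55 + 85 @ $21.20 = $10,149.05
Total COGS = $10,664.10 + $10,149.05 = $20,813.15
Ending inventory: 140 @ $26.30 + 35 @ $21.90 + 193 @ $21.20 = $8,540.10
Check: goods available $29,353.25 = COGS $20,813.15 + ending $8,540.10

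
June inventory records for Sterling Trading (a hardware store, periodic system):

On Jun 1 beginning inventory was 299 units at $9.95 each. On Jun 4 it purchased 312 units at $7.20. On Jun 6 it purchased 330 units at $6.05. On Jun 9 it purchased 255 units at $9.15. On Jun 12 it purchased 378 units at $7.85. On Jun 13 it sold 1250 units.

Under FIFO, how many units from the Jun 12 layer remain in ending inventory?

324

Jun 13, 1250 sold [FIFO — oldest first]: 299 @ $9.95 + 312 @ $7.20 + 330 @ $6.05 + 255 @ $9.15 + 54 @ $7.85 = $9,975.10
Ending inventory: 324 @ $7.85 = $2,543.40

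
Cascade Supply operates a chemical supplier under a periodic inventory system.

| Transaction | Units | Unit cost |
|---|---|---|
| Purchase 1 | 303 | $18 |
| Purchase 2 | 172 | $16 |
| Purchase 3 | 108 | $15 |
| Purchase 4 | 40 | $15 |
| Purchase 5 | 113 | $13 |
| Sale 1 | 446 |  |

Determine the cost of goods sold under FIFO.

COGS = $7,742

Sale 1 (446) [FIFO — oldest first]: 303 @ $18 + 143 @ $16 = $7,742
Ending inventory: 29 @ $16 + 108 @ $15 + 40 @ $15 + 113 @ $13 = $4,153
Check: goods available $11,895 = COGS $7,742 + ending $4,153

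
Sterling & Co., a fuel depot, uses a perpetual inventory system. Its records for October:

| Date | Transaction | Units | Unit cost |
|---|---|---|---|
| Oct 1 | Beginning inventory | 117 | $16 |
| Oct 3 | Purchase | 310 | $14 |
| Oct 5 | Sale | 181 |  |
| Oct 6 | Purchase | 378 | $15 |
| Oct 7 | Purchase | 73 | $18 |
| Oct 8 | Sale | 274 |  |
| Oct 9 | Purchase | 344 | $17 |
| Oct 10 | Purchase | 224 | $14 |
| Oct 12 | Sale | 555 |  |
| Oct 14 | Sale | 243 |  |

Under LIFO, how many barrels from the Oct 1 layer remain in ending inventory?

Oct 5, 181 sold [LIFO — newest first]: 181 @ $14 = $2,534
Oct 8, 274 sold [LIFO — newest first]: 73 @ $18 + 201 @ $15 = $4,329
Oct 12, 555 sold [LIFO — newest first]: 224 @ $14 + 331 @ $17 = $8,763
Oct 14, 243 sold [LIFO — newest first]: 13 @ $17 + 177 @ $15 + 53 @ $14 = $3,618
Total COGS = $2,534 + $4,329 + $8,763 + $3,618 = $19,244
Ending inventory: 117 @ $16 + 76 @ $14 = $2,936

117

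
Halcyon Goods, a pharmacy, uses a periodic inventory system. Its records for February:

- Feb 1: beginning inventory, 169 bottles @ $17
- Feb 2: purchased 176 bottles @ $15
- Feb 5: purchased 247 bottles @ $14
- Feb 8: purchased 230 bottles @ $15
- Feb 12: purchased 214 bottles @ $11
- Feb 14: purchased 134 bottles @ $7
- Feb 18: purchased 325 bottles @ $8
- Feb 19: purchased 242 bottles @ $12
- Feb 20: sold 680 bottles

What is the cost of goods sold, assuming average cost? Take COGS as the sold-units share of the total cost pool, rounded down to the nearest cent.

Feb 20, sell 680: 680/1737 × $21,217.00 → $8,306.02
Ending inventory (cost pool remaining) = $12,910.98

COGS = $8,306.02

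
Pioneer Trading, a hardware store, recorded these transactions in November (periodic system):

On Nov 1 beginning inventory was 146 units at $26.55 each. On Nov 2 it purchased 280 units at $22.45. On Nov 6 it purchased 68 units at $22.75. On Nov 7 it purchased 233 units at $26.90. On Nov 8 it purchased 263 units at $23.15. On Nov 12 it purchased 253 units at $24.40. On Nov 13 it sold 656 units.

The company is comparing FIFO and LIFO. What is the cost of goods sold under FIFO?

COGS = $16,067.10

FIFO COGS: 146 @ $26.55 + 280 @ $22.45 + 68 @ $22.75 + 162 @ $26.90 = $16,067.10
LIFO COGS: 253 @ $24.40 + 263 @ $23.15 + 140 @ $26.90 = $16,027.65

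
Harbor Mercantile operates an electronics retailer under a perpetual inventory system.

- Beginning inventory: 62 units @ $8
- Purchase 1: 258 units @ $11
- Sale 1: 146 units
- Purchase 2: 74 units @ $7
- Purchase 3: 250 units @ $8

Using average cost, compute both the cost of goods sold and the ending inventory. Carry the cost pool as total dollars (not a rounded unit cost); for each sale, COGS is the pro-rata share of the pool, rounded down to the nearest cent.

After Beginning: 62 on hand, pool $496.00 (≈ $8.0000 each)
After Purchase 1: 320 on hand, pool $3,334.00 (≈ $10.4187 each)
Sale 1, sell 146: 146/320 × $3,334.00 → $1,521.13
After Purchase 2: 248 on hand, pool $2,330.87 (≈ $9.3987 each)
After Purchase 3: 498 on hand, pool $4,330.87 (≈ $8.6965 each)
Ending inventory (cost pool remaining) = $4,330.87

COGS = $1,521.13; ending inventory = $4,330.87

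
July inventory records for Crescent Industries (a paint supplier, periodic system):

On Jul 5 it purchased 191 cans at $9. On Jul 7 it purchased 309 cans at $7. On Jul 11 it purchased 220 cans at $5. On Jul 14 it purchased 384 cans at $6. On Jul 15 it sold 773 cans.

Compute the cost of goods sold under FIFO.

Jul 15, 773 sold [FIFO — oldest first]: 191 @ $9 + 309 @ $7 + 220 @ $5 + 53 @ $6 = $5,300
Ending inventory: 331 @ $6 = $1,986
Check: goods available $7,286 = COGS $5,300 + ending $1,986

COGS = $5,300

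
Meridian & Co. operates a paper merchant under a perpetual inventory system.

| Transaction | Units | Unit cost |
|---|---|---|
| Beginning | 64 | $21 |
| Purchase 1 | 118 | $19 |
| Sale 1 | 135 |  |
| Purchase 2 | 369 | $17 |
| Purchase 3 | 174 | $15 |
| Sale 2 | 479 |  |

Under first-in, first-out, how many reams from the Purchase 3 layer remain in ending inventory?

111

Sale 1 (135) [FIFO — oldest first]: 64 @ $21 + 71 @ $19 = $2,693
Sale 2 (479) [FIFO — oldest first]: 47 @ $19 + 369 @ $17 + 63 @ $15 = $8,111
Total COGS = $2,693 + $8,111 = $10,804
Ending inventory: 111 @ $15 = $1,665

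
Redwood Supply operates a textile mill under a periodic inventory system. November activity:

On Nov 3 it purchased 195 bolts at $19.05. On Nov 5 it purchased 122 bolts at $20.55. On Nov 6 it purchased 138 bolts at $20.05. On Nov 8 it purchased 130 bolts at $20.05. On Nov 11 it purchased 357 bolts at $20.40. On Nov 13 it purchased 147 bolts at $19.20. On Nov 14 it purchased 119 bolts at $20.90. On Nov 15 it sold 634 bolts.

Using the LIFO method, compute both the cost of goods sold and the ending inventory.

Nov 15, 634 sold [LIFO — newest first]: 119 @ $20.90 + 147 @ $19.20 + 357 @ $20.40 + 11 @ $20.05 = $12,812.85
Ending inventory: 195 @ $19.05 + 122 @ $20.55 + 138 @ $20.05 + 119 @ $20.05 = $11,374.70
Check: goods available $24,187.55 = COGS $12,812.85 + ending $11,374.70

COGS = $12,812.85; ending inventory = $11,374.70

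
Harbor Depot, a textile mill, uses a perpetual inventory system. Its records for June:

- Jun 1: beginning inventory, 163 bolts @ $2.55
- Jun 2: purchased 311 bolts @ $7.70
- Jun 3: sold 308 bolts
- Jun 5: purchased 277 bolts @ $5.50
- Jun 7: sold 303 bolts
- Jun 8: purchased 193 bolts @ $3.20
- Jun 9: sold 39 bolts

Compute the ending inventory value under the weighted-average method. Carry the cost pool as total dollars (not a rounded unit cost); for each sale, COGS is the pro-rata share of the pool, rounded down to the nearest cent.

After Jun 1: 163 on hand, pool $415.65 (≈ $2.5500 each)
After Jun 2: 474 on hand, pool $2,810.35 (≈ $5.9290 each)
Jun 3, sell 308: 308/474 × $2,810.35 → $1,826.13
After Jun 5: 443 on hand, pool $2,507.72 (≈ $5.6608 each)
Jun 7, sell 303: 303/443 × $2,507.72 → $1,715.21
After Jun 8: 333 on hand, pool $1,410.11 (≈ $4.2346 each)
Jun 9, sell 39: 39/333 × $1,410.11 → $165.14
Total COGS = $1,826.13 + $1,715.21 + $165.14 = $3,706.48
Ending inventory (cost pool remaining) = $1,244.97

Ending inventory = $1,244.97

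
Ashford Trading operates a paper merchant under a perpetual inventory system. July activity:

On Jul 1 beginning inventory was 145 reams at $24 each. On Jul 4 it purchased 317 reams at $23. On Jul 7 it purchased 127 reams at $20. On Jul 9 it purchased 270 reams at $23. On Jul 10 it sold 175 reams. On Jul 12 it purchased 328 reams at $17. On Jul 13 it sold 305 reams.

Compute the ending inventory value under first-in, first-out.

Jul 10, 175 sold [FIFO — oldest first]: 145 @ $24 + 30 @ $23 = $4,170
Jul 13, 305 sold [FIFO — oldest first]: 287 @ $23 + 18 @ $20 = $6,961
Total COGS = $4,170 + $6,961 = $11,131
Ending inventory: 109 @ $20 + 270 @ $23 + 328 @ $17 = $13,966

Ending inventory = $13,966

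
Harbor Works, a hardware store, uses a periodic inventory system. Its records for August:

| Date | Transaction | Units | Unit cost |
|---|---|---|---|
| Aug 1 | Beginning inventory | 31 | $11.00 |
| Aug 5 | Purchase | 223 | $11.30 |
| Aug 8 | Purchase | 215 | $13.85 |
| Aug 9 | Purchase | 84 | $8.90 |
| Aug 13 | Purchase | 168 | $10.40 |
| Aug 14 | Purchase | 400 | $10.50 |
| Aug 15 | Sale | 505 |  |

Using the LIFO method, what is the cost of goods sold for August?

COGS = $5,292.00

Aug 15, 505 sold [LIFO — newest first]: 400 @ $10.50 + 105 @ $10.40 = $5,292.00
Ending inventory: 31 @ $11.00 + 223 @ $11.30 + 215 @ $13.85 + 84 @ $8.90 + 63 @ $10.40 = $7,241.45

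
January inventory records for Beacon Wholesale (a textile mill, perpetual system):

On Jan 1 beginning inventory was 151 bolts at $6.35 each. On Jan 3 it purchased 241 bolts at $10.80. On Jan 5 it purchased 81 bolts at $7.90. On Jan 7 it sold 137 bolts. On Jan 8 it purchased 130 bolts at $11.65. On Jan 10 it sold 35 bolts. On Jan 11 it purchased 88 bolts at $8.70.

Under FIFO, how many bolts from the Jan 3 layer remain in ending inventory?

Jan 7, 137 sold [FIFO — oldest first]: 137 @ $6.35 = $869.95
Jan 10, 35 sold [FIFO — oldest first]: 14 @ $6.35 + 21 @ $10.80 = $315.70
Total COGS = $869.95 + $315.70 = $1,185.65
Ending inventory: 220 @ $10.80 + 81 @ $7.90 + 130 @ $11.65 + 88 @ $8.70 = $5,296.00

220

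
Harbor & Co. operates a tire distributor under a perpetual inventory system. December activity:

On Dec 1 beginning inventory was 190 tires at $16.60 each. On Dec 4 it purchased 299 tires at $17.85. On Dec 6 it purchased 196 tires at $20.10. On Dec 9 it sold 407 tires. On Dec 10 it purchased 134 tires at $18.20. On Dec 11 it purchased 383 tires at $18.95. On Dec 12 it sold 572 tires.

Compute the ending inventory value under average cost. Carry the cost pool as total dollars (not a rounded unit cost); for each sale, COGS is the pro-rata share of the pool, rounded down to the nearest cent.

Ending inventory = $4,135.05

After Dec 1: 190 on hand, pool $3,154.00 (≈ $16.6000 each)
After Dec 4: 489 on hand, pool $8,491.15 (≈ $17.3643 each)
After Dec 6: 685 on hand, pool $12,430.75 (≈ $18.1471 each)
Dec 9, sell 407: 407/685 × $12,430.75 → $7,385.86
After Dec 10: 412 on hand, pool $7,483.69 (≈ $18.1643 each)
After Dec 11: 795 on hand, pool $14,741.54 (≈ $18.5428 each)
Dec 12, sell 572: 572/795 × $14,741.54 → $10,606.49
Total COGS = $7,385.86 + $10,606.49 = $17,992.35
Ending inventory (cost pool remaining) = $4,135.05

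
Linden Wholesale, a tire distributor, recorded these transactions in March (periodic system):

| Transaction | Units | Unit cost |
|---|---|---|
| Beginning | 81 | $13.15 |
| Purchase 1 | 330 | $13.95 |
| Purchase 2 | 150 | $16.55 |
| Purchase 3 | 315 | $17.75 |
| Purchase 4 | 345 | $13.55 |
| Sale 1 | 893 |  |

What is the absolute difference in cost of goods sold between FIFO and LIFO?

FIFO COGS: 81 @ $13.15 + 330 @ $13.95 + 150 @ $16.55 + 315 @ $17.75 + 17 @ $13.55 = $13,972.75
LIFO COGS: 345 @ $13.55 + 315 @ $17.75 + 150 @ $16.55 + 83 @ $13.95 = $13,906.35
Difference = |$13,972.75 − $13,906.35| = $66.40

$66.40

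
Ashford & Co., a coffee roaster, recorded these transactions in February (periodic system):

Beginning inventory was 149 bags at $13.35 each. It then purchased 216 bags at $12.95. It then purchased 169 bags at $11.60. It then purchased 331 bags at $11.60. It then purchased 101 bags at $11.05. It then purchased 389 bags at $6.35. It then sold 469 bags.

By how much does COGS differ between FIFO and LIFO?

$2,638.60

FIFO COGS: 149 @ $13.35 + 216 @ $12.95 + 104 @ $11.60 = $5,992.75
LIFO COGS: 389 @ $6.35 + 80 @ $11.05 = $3,354.15
Difference = |$5,992.75 − $3,354.15| = $2,638.60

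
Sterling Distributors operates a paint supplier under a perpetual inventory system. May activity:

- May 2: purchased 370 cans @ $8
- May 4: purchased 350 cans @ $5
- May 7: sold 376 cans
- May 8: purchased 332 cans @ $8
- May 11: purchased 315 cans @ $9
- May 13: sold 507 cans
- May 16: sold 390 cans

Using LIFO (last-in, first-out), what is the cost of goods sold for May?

COGS = $9,449

May 7, 376 sold [LIFO — newest first]: 350 @ $5 + 26 @ $8 = $1,958
May 13, 507 sold [LIFO — newest first]: 315 @ $9 + 192 @ $8 = $4,371
May 16, 390 sold [LIFO — newest first]: 140 @ $8 + 250 @ $8 = $3,120
Total COGS = $1,958 + $4,371 + $3,120 = $9,449
Ending inventory: 94 @ $8 = $752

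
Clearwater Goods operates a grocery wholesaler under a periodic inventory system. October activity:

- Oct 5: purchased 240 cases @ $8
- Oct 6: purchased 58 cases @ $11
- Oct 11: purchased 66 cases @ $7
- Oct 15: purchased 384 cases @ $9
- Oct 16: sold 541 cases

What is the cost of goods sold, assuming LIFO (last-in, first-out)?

COGS = $4,820

Oct 16, 541 sold [LIFO — newest first]: 384 @ $9 + 66 @ $7 + 58 @ $11 + 33 @ $8 = $4,820
Ending inventory: 207 @ $8 = $1,656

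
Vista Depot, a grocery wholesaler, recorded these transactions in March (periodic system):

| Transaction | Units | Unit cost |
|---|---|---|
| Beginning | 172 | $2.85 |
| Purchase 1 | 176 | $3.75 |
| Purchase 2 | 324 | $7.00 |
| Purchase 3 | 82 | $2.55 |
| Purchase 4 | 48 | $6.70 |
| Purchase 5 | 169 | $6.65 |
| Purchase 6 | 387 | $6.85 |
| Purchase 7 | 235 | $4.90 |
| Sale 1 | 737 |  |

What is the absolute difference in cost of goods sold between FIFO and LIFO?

$983.25

FIFO COGS: 172 @ $2.85 + 176 @ $3.75 + 324 @ $7.00 + 65 @ $2.55 = $3,583.95
LIFO COGS: 235 @ $4.90 + 387 @ $6.85 + 115 @ $6.65 = $4,567.20
Difference = |$3,583.95 − $4,567.20| = $983.25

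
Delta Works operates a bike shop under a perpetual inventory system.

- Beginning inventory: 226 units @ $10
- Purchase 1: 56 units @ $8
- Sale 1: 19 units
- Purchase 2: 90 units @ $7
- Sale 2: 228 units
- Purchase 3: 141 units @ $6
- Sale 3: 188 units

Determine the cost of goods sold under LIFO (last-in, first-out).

COGS = $3,404

Sale 1 (19) [LIFO — newest first]: 19 @ $8 = $152
Sale 2 (228) [LIFO — newest first]: 90 @ $7 + 37 @ $8 + 101 @ $10 = $1,936
Sale 3 (188) [LIFO — newest first]: 141 @ $6 + 47 @ $10 = $1,316
Total COGS = $152 + $1,936 + $1,316 = $3,404
Ending inventory: 78 @ $10 = $780
Check: goods available $4,184 = COGS $3,404 + ending $780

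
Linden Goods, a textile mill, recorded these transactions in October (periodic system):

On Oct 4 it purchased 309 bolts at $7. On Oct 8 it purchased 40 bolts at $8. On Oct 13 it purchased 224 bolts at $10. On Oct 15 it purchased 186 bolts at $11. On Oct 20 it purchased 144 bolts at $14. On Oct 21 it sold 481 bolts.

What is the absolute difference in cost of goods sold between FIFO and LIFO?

FIFO COGS: 309 @ $7 + 40 @ $8 + 132 @ $10 = $3,803
LIFO COGS: 144 @ $14 + 186 @ $11 + 151 @ $10 = $5,572
Difference = |$3,803 − $5,572| = $1,769

$1,769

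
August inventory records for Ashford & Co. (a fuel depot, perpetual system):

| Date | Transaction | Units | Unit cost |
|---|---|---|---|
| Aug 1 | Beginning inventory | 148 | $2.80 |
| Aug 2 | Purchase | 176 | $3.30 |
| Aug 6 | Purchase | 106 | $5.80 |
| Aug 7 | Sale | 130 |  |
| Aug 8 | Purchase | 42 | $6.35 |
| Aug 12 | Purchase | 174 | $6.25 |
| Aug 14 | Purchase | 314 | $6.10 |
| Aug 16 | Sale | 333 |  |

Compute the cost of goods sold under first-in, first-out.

COGS = $1,819.55

Aug 7, 130 sold [FIFO — oldest first]: 130 @ $2.80 = $364.00
Aug 16, 333 sold [FIFO — oldest first]: 18 @ $2.80 + 176 @ $3.30 + 106 @ $5.80 + 33 @ $6.35 = $1,455.55
Total COGS = $364.00 + $1,455.55 = $1,819.55
Ending inventory: 9 @ $6.35 + 174 @ $6.25 + 314 @ $6.10 = $3,060.05
Check: goods available $4,879.60 = COGS $1,819.55 + ending $3,060.05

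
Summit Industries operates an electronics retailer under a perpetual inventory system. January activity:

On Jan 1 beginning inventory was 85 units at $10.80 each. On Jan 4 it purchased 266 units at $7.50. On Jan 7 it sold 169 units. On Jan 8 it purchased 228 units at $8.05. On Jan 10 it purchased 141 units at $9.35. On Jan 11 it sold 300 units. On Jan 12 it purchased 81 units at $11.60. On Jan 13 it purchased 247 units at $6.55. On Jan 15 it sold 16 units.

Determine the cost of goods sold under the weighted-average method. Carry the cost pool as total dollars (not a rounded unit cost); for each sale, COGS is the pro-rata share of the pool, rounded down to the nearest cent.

COGS = $4,071.42

After Jan 1: 85 on hand, pool $918.00 (≈ $10.8000 each)
After Jan 4: 351 on hand, pool $2,913.00 (≈ $8.2991 each)
Jan 7, sell 169: 169/351 × $2,913.00 → $1,402.55
After Jan 8: 410 on hand, pool $3,345.85 (≈ $8.1606 each)
After Jan 10: 551 on hand, pool $4,664.20 (≈ $8.4650 each)
Jan 11, sell 300: 300/551 × $4,664.20 → $2,539.49
After Jan 12: 332 on hand, pool $3,064.31 (≈ $9.2298 each)
After Jan 13: 579 on hand, pool $4,682.16 (≈ $8.0866 each)
Jan 15, sell 16: 16/579 × $4,682.16 → $129.38
Total COGS = $1,402.55 + $2,539.49 + $129.38 = $4,071.42
Ending inventory (cost pool remaining) = $4,552.78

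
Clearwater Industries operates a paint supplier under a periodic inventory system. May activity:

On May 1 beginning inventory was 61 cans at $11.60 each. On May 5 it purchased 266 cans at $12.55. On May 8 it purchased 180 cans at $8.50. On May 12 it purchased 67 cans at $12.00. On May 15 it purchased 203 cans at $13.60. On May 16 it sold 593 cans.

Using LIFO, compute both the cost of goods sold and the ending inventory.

COGS = $6,889.45; ending inventory = $2,251.25

May 16, 593 sold [LIFO — newest first]: 203 @ $13.60 + 67 @ $12.00 + 180 @ $8.50 + 143 @ $12.55 = $6,889.45
Ending inventory: 61 @ $11.60 + 123 @ $12.55 = $2,251.25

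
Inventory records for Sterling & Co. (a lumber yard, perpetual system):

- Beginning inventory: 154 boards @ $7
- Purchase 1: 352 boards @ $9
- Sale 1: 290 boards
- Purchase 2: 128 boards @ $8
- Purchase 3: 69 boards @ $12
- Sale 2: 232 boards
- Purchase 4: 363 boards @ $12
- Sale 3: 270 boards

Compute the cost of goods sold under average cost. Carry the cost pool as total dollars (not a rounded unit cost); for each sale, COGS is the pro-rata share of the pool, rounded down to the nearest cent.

COGS = $7,451.07

After Beginning: 154 on hand, pool $1,078.00 (≈ $7.0000 each)
After Purchase 1: 506 on hand, pool $4,246.00 (≈ $8.3913 each)
Sale 1, sell 290: 290/506 × $4,246.00 → $2,433.47
After Purchase 2: 344 on hand, pool $2,836.53 (≈ $8.2457 each)
After Purchase 3: 413 on hand, pool $3,664.53 (≈ $8.8730 each)
Sale 2, sell 232: 232/413 × $3,664.53 → $2,058.52
After Purchase 4: 544 on hand, pool $5,962.01 (≈ $10.9596 each)
Sale 3, sell 270: 270/544 × $5,962.01 → $2,959.08
Total COGS = $2,433.47 + $2,058.52 + $2,959.08 = $7,451.07
Ending inventory (cost pool remaining) = $3,002.93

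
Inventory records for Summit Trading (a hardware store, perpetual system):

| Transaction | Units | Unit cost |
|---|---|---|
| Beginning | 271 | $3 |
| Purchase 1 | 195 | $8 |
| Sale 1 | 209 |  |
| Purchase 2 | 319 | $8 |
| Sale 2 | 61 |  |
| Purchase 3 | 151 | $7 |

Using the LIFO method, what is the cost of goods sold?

Sale 1 (209) [LIFO — newest first]: 195 @ $8 + 14 @ $3 = $1,602
Sale 2 (61) [LIFO — newest first]: 61 @ $8 = $488
Total COGS = $1,602 + $488 = $2,090
Ending inventory: 257 @ $3 + 258 @ $8 + 151 @ $7 = $3,892
Check: goods available $5,982 = COGS $2,090 + ending $3,892

COGS = $2,090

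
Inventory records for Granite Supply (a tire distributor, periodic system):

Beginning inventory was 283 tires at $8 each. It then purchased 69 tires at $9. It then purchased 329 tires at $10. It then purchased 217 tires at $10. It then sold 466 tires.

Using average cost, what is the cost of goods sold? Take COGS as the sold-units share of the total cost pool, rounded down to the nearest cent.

COGS = $4,330.47

Sale 1, sell 466: 466/898 × $8,345.00 → $4,330.47
Ending inventory (cost pool remaining) = $4,014.53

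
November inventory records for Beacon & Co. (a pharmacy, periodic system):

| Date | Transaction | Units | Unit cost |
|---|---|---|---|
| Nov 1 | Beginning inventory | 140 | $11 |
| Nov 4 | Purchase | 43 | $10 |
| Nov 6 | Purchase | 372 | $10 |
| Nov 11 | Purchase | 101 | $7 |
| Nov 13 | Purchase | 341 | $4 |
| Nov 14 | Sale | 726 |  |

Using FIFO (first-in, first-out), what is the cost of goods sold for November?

Nov 14, 726 sold [FIFO — oldest first]: 140 @ $11 + 43 @ $10 + 372 @ $10 + 101 @ $7 + 70 @ $4 = $6,677
Ending inventory: 271 @ $4 = $1,084

COGS = $6,677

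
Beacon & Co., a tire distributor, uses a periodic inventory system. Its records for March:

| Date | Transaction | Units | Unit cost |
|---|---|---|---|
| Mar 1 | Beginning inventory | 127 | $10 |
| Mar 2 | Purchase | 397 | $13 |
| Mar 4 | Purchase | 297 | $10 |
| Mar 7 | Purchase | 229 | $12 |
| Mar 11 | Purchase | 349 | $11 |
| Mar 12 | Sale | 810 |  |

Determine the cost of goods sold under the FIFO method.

COGS = $9,291

Mar 12, 810 sold [FIFO — oldest first]: 127 @ $10 + 397 @ $13 + 286 @ $10 = $9,291
Ending inventory: 11 @ $10 + 229 @ $12 + 349 @ $11 = $6,697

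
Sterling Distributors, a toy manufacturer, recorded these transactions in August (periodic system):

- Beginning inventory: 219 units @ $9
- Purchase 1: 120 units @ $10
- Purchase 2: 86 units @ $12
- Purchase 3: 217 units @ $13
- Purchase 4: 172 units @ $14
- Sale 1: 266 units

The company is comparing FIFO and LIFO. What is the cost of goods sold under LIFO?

FIFO COGS: 219 @ $9 + 47 @ $10 = $2,441
LIFO COGS: 172 @ $14 + 94 @ $13 = $3,630

COGS = $3,630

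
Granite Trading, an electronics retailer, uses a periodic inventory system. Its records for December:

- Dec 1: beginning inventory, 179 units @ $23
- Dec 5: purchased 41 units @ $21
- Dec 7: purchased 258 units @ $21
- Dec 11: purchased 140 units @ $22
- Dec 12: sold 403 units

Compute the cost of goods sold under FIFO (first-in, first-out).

COGS = $8,821

Dec 12, 403 sold [FIFO — oldest first]: 179 @ $23 + 41 @ $21 + 183 @ $21 = $8,821
Ending inventory: 75 @ $21 + 140 @ $22 = $4,655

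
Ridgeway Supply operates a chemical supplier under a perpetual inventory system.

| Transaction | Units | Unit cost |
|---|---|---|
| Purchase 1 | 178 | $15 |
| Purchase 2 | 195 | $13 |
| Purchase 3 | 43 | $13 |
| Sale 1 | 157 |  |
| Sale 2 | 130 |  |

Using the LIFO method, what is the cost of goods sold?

Sale 1 (157) [LIFO — newest first]: 43 @ $13 + 114 @ $13 = $2,041
Sale 2 (130) [LIFO — newest first]: 81 @ $13 + 49 @ $15 = $1,788
Total COGS = $2,041 + $1,788 = $3,829
Ending inventory: 129 @ $15 = $1,935

COGS = $3,829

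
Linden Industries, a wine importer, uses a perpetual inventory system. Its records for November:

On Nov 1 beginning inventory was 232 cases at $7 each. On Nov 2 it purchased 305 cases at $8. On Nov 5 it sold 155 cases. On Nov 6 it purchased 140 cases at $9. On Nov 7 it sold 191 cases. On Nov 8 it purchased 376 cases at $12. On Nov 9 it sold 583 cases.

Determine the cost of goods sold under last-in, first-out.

Nov 5, 155 sold [LIFO — newest first]: 155 @ $8 = $1,240
Nov 7, 191 sold [LIFO — newest first]: 140 @ $9 + 51 @ $8 = $1,668
Nov 9, 583 sold [LIFO — newest first]: 376 @ $12 + 99 @ $8 + 108 @ $7 = $6,060
Total COGS = $1,240 + $1,668 + $6,060 = $8,968
Ending inventory: 124 @ $7 = $868
Check: goods available $9,836 = COGS $8,968 + ending $868

COGS = $8,968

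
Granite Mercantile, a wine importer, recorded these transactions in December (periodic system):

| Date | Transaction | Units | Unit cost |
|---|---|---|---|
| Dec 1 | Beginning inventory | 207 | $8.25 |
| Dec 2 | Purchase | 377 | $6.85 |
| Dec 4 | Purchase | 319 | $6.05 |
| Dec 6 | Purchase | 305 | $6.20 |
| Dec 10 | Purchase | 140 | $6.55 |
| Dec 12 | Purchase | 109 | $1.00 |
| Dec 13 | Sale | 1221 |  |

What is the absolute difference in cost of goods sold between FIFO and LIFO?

$965.55

FIFO COGS: 207 @ $8.25 + 377 @ $6.85 + 319 @ $6.05 + 305 @ $6.20 + 13 @ $6.55 = $8,196.30
LIFO COGS: 109 @ $1.00 + 140 @ $6.55 + 305 @ $6.20 + 319 @ $6.05 + 348 @ $6.85 = $7,230.75
Difference = |$8,196.30 − $7,230.75| = $965.55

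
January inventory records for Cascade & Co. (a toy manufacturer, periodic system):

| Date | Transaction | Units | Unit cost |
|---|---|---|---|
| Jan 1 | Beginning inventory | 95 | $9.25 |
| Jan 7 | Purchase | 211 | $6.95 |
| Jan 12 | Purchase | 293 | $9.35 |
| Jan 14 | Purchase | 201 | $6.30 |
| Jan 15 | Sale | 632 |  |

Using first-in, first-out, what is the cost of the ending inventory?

Jan 15, 632 sold [FIFO — oldest first]: 95 @ $9.25 + 211 @ $6.95 + 293 @ $9.35 + 33 @ $6.30 = $5,292.65
Ending inventory: 168 @ $6.30 = $1,058.40

Ending inventory = $1,058.40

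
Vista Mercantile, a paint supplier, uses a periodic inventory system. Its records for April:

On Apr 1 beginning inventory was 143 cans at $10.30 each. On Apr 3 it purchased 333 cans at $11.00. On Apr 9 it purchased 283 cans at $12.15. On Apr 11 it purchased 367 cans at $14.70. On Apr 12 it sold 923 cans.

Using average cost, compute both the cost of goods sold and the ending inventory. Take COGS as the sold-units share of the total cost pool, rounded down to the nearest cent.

COGS = $11,450.81; ending inventory = $2,518.44

Apr 12, sell 923: 923/1126 × $13,969.25 → $11,450.81
Ending inventory (cost pool remaining) = $2,518.44
Check: goods available $13,969.25 = COGS $11,450.81 + ending $2,518.44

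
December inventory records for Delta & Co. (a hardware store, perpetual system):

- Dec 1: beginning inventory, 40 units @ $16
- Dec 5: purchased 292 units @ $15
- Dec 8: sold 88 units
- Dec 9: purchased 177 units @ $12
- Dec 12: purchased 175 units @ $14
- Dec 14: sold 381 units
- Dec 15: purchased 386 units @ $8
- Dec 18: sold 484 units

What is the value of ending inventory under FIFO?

Dec 8, 88 sold [FIFO — oldest first]: 40 @ $16 + 48 @ $15 = $1,360
Dec 14, 381 sold [FIFO — oldest first]: 244 @ $15 + 137 @ $12 = $5,304
Dec 18, 484 sold [FIFO — oldest first]: 40 @ $12 + 175 @ $14 + 269 @ $8 = $5,082
Total COGS = $1,360 + $5,304 + $5,082 = $11,746
Ending inventory: 117 @ $8 = $936

Ending inventory = $936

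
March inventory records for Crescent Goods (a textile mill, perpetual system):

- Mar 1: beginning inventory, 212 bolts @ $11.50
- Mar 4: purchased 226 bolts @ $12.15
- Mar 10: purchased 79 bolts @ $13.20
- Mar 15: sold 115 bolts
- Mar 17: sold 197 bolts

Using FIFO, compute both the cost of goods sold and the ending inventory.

COGS = $3,653.00; ending inventory = $2,573.70

Mar 15, 115 sold [FIFO — oldest first]: 115 @ $11.50 = $1,322.50
Mar 17, 197 sold [FIFO — oldest first]: 97 @ $11.50 + 100 @ $12.15 = $2,330.50
Total COGS = $1,322.50 + $2,330.50 = $3,653.00
Ending inventory: 126 @ $12.15 + 79 @ $13.20 = $2,573.70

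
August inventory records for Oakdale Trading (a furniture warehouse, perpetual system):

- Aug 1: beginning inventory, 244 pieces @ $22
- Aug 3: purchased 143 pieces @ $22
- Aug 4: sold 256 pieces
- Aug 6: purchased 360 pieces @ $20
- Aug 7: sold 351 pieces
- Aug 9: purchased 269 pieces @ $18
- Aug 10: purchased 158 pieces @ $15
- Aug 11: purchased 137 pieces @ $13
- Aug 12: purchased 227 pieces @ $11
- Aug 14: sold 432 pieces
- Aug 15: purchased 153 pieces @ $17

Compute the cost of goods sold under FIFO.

Aug 4, 256 sold [FIFO — oldest first]: 244 @ $22 + 12 @ $22 = $5,632
Aug 7, 351 sold [FIFO — oldest first]: 131 @ $22 + 220 @ $20 = $7,282
Aug 14, 432 sold [FIFO — oldest first]: 140 @ $20 + 269 @ $18 + 23 @ $15 = $7,987
Total COGS = $5,632 + $7,282 + $7,987 = $20,901
Ending inventory: 135 @ $15 + 137 @ $13 + 227 @ $11 + 153 @ $17 = $8,904

COGS = $20,901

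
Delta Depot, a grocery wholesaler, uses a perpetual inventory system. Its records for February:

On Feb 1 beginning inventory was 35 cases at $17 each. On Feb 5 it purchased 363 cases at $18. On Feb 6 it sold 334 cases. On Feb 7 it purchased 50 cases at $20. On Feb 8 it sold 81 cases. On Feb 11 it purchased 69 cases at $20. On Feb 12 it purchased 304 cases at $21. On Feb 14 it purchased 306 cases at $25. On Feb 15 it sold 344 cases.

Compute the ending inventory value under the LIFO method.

Feb 6, 334 sold [LIFO — newest first]: 334 @ $18 = $6,012
Feb 8, 81 sold [LIFO — newest first]: 50 @ $20 + 29 @ $18 + 2 @ $17 = $1,556
Feb 15, 344 sold [LIFO — newest first]: 306 @ $25 + 38 @ $21 = $8,448
Total COGS = $6,012 + $1,556 + $8,448 = $16,016
Ending inventory: 33 @ $17 + 69 @ $20 + 266 @ $21 = $7,527
Check: goods available $23,543 = COGS $16,016 + ending $7,527

Ending inventory = $7,527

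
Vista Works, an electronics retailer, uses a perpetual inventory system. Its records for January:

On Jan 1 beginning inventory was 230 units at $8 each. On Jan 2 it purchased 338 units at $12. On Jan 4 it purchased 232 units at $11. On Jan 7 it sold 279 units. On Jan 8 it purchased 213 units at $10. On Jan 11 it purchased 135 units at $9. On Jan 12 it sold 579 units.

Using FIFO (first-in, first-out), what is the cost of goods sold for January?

COGS = $9,028

Jan 7, 279 sold [FIFO — oldest first]: 230 @ $8 + 49 @ $12 = $2,428
Jan 12, 579 sold [FIFO — oldest first]: 289 @ $12 + 232 @ $11 + 58 @ $10 = $6,600
Total COGS = $2,428 + $6,600 = $9,028
Ending inventory: 155 @ $10 + 135 @ $9 = $2,765
Check: goods available $11,793 = COGS $9,028 + ending $2,765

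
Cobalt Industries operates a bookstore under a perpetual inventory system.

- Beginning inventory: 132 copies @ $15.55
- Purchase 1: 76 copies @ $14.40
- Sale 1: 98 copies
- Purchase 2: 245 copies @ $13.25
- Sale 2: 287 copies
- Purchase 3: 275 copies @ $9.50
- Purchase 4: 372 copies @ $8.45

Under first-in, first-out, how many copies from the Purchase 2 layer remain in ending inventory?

Sale 1 (98) [FIFO — oldest first]: 98 @ $15.55 = $1,523.90
Sale 2 (287) [FIFO — oldest first]: 34 @ $15.55 + 76 @ $14.40 + 177 @ $13.25 = $3,968.35
Total COGS = $1,523.90 + $3,968.35 = $5,492.25
Ending inventory: 68 @ $13.25 + 275 @ $9.50 + 372 @ $8.45 = $6,656.90
Check: goods available $12,149.15 = COGS $5,492.25 + ending $6,656.90

68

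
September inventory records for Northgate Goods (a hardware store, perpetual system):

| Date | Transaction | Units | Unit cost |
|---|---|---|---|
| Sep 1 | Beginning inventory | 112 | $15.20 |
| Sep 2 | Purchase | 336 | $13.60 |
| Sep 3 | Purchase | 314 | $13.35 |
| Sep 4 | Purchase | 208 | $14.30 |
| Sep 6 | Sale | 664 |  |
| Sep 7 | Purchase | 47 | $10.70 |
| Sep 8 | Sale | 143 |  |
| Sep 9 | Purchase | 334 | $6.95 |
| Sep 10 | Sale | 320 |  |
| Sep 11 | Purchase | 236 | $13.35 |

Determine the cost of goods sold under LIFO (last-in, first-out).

COGS = $13,130.00

Sep 6, 664 sold [LIFO — newest first]: 208 @ $14.30 + 314 @ $13.35 + 142 @ $13.60 = $9,097.50
Sep 8, 143 sold [LIFO — newest first]: 47 @ $10.70 + 96 @ $13.60 = $1,808.50
Sep 10, 320 sold [LIFO — newest first]: 320 @ $6.95 = $2,224.00
Total COGS = $9,097.50 + $1,808.50 + $2,224.00 = $13,130.00
Ending inventory: 112 @ $15.20 + 98 @ $13.60 + 14 @ $6.95 + 236 @ $13.35 = $6,283.10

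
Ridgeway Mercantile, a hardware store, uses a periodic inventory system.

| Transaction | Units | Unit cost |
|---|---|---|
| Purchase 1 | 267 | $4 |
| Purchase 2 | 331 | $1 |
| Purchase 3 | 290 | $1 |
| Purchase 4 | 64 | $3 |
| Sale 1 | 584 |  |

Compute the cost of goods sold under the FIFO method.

Sale 1 (584) [FIFO — oldest first]: 267 @ $4 + 317 @ $1 = $1,385
Ending inventory: 14 @ $1 + 290 @ $1 + 64 @ $3 = $496

COGS = $1,385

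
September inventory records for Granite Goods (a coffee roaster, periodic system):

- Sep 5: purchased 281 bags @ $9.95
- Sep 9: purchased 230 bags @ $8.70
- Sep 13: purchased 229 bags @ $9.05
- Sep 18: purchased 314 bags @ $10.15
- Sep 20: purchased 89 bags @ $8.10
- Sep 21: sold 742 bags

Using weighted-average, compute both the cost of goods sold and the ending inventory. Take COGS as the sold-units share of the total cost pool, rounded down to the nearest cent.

Sep 21, sell 742: 742/1143 × $10,777.40 → $6,996.35
Ending inventory (cost pool remaining) = $3,781.05

COGS = $6,996.35; ending inventory = $3,781.05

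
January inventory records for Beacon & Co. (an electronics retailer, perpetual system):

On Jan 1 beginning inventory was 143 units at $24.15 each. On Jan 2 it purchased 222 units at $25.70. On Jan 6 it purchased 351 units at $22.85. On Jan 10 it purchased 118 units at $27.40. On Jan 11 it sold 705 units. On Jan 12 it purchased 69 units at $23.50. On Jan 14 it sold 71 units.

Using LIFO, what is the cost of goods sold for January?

COGS = $18,966.85

Jan 11, 705 sold [LIFO — newest first]: 118 @ $27.40 + 351 @ $22.85 + 222 @ $25.70 + 14 @ $24.15 = $17,297.05
Jan 14, 71 sold [LIFO — newest first]: 69 @ $23.50 + 2 @ $24.15 = $1,669.80
Total COGS = $17,297.05 + $1,669.80 = $18,966.85
Ending inventory: 127 @ $24.15 = $3,067.05
Check: goods available $22,033.90 = COGS $18,966.85 + ending $3,067.05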